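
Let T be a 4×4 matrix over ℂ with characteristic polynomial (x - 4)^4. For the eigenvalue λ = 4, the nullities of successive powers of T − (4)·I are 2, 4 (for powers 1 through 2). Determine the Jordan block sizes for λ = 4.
Block sizes for λ = 4: [2, 2]

From the dimensions of kernels of powers, the number of Jordan blocks of size at least j is d_j − d_{j−1} where d_j = dim ker(N^j) (with d_0 = 0). Computing the differences gives [2, 2].
The number of blocks of size exactly k is (#blocks of size ≥ k) − (#blocks of size ≥ k + 1), so the partition is: 2 block(s) of size 2.
In nonincreasing order the block sizes are [2, 2].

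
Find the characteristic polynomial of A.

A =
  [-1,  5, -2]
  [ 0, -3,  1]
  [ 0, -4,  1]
x^3 + 3*x^2 + 3*x + 1

Expanding det(x·I − A) (e.g. by cofactor expansion or by noting that A is similar to its Jordan form J, which has the same characteristic polynomial as A) gives
  χ_A(x) = x^3 + 3*x^2 + 3*x + 1
which factors as (x + 1)^3. The eigenvalues (with algebraic multiplicities) are λ = -1 with multiplicity 3.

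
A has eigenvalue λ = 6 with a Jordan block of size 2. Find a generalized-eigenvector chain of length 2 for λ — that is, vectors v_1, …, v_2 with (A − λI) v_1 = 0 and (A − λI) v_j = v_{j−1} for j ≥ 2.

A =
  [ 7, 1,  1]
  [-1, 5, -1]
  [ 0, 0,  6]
A Jordan chain for λ = 6 of length 2:
v_1 = (1, -1, 0)ᵀ
v_2 = (1, 0, 0)ᵀ

Let N = A − (6)·I. We want v_2 with N^2 v_2 = 0 but N^1 v_2 ≠ 0; then v_{j-1} := N · v_j for j = 2, …, 2.

Pick v_2 = (1, 0, 0)ᵀ.
Then v_1 = N · v_2 = (1, -1, 0)ᵀ.

Sanity check: (A − (6)·I) v_1 = (0, 0, 0)ᵀ = 0. ✓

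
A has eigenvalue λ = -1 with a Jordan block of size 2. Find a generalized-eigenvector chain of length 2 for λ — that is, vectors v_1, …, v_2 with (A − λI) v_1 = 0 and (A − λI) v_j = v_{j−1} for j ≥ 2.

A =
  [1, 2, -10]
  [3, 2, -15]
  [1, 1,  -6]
A Jordan chain for λ = -1 of length 2:
v_1 = (2, 3, 1)ᵀ
v_2 = (1, 0, 0)ᵀ

Let N = A − (-1)·I. We want v_2 with N^2 v_2 = 0 but N^1 v_2 ≠ 0; then v_{j-1} := N · v_j for j = 2, …, 2.

Pick v_2 = (1, 0, 0)ᵀ.
Then v_1 = N · v_2 = (2, 3, 1)ᵀ.

Sanity check: (A − (-1)·I) v_1 = (0, 0, 0)ᵀ = 0. ✓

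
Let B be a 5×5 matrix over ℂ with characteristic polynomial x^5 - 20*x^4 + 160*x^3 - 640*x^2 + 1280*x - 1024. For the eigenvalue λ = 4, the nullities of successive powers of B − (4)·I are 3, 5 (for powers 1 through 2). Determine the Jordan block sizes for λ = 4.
Block sizes for λ = 4: [2, 2, 1]

From the dimensions of kernels of powers, the number of Jordan blocks of size at least j is d_j − d_{j−1} where d_j = dim ker(N^j) (with d_0 = 0). Computing the differences gives [3, 2].
The number of blocks of size exactly k is (#blocks of size ≥ k) − (#blocks of size ≥ k + 1), so the partition is: 1 block(s) of size 1, 2 block(s) of size 2.
In nonincreasing order the block sizes are [2, 2, 1].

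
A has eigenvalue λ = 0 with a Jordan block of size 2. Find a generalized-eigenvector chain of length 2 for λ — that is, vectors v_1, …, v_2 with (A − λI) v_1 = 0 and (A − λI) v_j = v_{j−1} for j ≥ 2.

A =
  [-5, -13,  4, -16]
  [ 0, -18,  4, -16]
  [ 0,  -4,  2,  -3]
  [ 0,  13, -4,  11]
A Jordan chain for λ = 0 of length 2:
v_1 = (4, 4, 2, -4)ᵀ
v_2 = (0, 0, 1, 0)ᵀ

Let N = A − (0)·I. We want v_2 with N^2 v_2 = 0 but N^1 v_2 ≠ 0; then v_{j-1} := N · v_j for j = 2, …, 2.

Pick v_2 = (0, 0, 1, 0)ᵀ.
Then v_1 = N · v_2 = (4, 4, 2, -4)ᵀ.

Sanity check: (A − (0)·I) v_1 = (0, 0, 0, 0)ᵀ = 0. ✓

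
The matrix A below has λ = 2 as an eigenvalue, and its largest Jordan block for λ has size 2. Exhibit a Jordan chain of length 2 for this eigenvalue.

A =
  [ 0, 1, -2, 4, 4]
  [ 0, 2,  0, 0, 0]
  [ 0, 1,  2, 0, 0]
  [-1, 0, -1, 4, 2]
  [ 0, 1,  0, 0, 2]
A Jordan chain for λ = 2 of length 2:
v_1 = (-2, 0, 0, -1, 0)ᵀ
v_2 = (1, 0, 0, 0, 0)ᵀ

Let N = A − (2)·I. We want v_2 with N^2 v_2 = 0 but N^1 v_2 ≠ 0; then v_{j-1} := N · v_j for j = 2, …, 2.

Pick v_2 = (1, 0, 0, 0, 0)ᵀ.
Then v_1 = N · v_2 = (-2, 0, 0, -1, 0)ᵀ.

Sanity check: (A − (2)·I) v_1 = (0, 0, 0, 0, 0)ᵀ = 0. ✓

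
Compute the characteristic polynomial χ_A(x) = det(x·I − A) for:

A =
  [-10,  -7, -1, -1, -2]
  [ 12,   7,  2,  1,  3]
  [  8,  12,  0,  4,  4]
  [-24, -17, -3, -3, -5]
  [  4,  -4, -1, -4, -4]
x^5 + 10*x^4 + 40*x^3 + 80*x^2 + 80*x + 32

Expanding det(x·I − A) (e.g. by cofactor expansion or by noting that A is similar to its Jordan form J, which has the same characteristic polynomial as A) gives
  χ_A(x) = x^5 + 10*x^4 + 40*x^3 + 80*x^2 + 80*x + 32
which factors as (x + 2)^5. The eigenvalues (with algebraic multiplicities) are λ = -2 with multiplicity 5.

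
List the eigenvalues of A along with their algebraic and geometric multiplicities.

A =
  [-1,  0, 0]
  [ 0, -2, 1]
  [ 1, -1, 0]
λ = -1: alg = 3, geom = 1

Step 1 — factor the characteristic polynomial to read off the algebraic multiplicities:
  χ_A(x) = (x + 1)^3

Step 2 — compute geometric multiplicities via the rank-nullity identity g(λ) = n − rank(A − λI):
  rank(A − (-1)·I) = 2, so dim ker(A − (-1)·I) = n − 2 = 1

Summary:
  λ = -1: algebraic multiplicity = 3, geometric multiplicity = 1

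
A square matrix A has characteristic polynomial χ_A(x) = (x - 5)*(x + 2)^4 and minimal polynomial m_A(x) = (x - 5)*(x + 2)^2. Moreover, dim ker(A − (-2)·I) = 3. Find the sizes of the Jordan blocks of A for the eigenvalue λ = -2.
Block sizes for λ = -2: [2, 1, 1]

Step 1 — from the characteristic polynomial, algebraic multiplicity of λ = -2 is 4. From dim ker(A − (-2)·I) = 3, there are exactly 3 Jordan blocks for λ = -2.
Step 2 — from the minimal polynomial, the factor (x + 2)^2 tells us the largest block for λ = -2 has size 2.
Step 3 — with total size 4, 3 blocks, and largest block 2, the block sizes (in nonincreasing order) are [2, 1, 1].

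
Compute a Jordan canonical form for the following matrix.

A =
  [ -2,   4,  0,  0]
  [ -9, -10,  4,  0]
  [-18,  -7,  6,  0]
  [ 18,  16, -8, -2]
J_3(-2) ⊕ J_1(-2)

The characteristic polynomial is
  det(x·I − A) = x^4 + 8*x^3 + 24*x^2 + 32*x + 16 = (x + 2)^4

Eigenvalues and multiplicities (the geometric multiplicity of λ is n − rank(A − λI), which equals the number of Jordan blocks for λ):
  λ = -2: algebraic multiplicity = 4, geometric multiplicity = 2

Determining the block sizes for each eigenvalue:
  λ = -2: with am = 4 and gm = 2, the partition is not yet determined (e.g. several partitions of 4 into 2 parts exist). Let N = A − (-2)·I. Computing rank(N^1) = 2, rank(N^2) = 1, rank(N^3) = 0; the number of blocks of size ≥ j is rank(N^{j−1}) − rank(N^j), giving [2, 1, 1]. So we have 1 block(s) of size 3, 1 block(s) of size 1 → block sizes [3, 1]

Assembling the blocks gives a Jordan form
J =
  [-2,  1,  0,  0]
  [ 0, -2,  1,  0]
  [ 0,  0, -2,  0]
  [ 0,  0,  0, -2]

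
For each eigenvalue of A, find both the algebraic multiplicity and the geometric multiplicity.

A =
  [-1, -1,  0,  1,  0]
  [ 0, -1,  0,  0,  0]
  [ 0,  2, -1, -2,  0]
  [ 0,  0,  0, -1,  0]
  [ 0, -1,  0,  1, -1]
λ = -1: alg = 5, geom = 4

Step 1 — factor the characteristic polynomial to read off the algebraic multiplicities:
  χ_A(x) = (x + 1)^5

Step 2 — compute geometric multiplicities via the rank-nullity identity g(λ) = n − rank(A − λI):
  rank(A − (-1)·I) = 1, so dim ker(A − (-1)·I) = n − 1 = 4

Summary:
  λ = -1: algebraic multiplicity = 5, geometric multiplicity = 4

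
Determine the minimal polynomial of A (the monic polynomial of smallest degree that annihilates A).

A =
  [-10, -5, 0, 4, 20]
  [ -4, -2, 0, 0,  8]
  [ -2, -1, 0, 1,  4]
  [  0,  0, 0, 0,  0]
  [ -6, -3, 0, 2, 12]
x^2

The characteristic polynomial is χ_A(x) = x^5, so the eigenvalues are known. The minimal polynomial is
  m_A(x) = Π_λ (x − λ)^{k_λ}
where k_λ is the size of the *largest* Jordan block for λ (equivalently, the smallest k with (A − λI)^k v = 0 for every generalised eigenvector v of λ).

  λ = 0: largest Jordan block has size 2, contributing (x − 0)^2

So m_A(x) = x^2 = x^2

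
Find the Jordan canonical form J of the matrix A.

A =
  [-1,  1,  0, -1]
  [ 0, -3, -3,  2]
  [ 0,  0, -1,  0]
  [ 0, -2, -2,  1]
J_3(-1) ⊕ J_1(-1)

The characteristic polynomial is
  det(x·I − A) = x^4 + 4*x^3 + 6*x^2 + 4*x + 1 = (x + 1)^4

Eigenvalues and multiplicities (the geometric multiplicity of λ is n − rank(A − λI), which equals the number of Jordan blocks for λ):
  λ = -1: algebraic multiplicity = 4, geometric multiplicity = 2

Determining the block sizes for each eigenvalue:
  λ = -1: with am = 4 and gm = 2, the partition is not yet determined (e.g. several partitions of 4 into 2 parts exist). Let N = A − (-1)·I. Computing rank(N^1) = 2, rank(N^2) = 1, rank(N^3) = 0; the number of blocks of size ≥ j is rank(N^{j−1}) − rank(N^j), giving [2, 1, 1]. So we have 1 block(s) of size 3, 1 block(s) of size 1 → block sizes [3, 1]

Assembling the blocks gives a Jordan form
J =
  [-1,  1,  0,  0]
  [ 0, -1,  1,  0]
  [ 0,  0, -1,  0]
  [ 0,  0,  0, -1]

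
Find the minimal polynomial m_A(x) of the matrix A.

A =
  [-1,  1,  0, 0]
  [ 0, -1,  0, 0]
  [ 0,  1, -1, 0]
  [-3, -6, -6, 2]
x^3 - 3*x - 2

The characteristic polynomial is χ_A(x) = (x - 2)*(x + 1)^3, so the eigenvalues are known. The minimal polynomial is
  m_A(x) = Π_λ (x − λ)^{k_λ}
where k_λ is the size of the *largest* Jordan block for λ (equivalently, the smallest k with (A − λI)^k v = 0 for every generalised eigenvector v of λ).

  λ = -1: largest Jordan block has size 2, contributing (x + 1)^2
  λ = 2: largest Jordan block has size 1, contributing (x − 2)

So m_A(x) = (x - 2)*(x + 1)^2 = x^3 - 3*x - 2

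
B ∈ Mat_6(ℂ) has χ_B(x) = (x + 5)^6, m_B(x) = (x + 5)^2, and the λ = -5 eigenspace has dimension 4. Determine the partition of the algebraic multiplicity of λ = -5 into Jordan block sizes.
Block sizes for λ = -5: [2, 2, 1, 1]

Step 1 — from the characteristic polynomial, algebraic multiplicity of λ = -5 is 6. From dim ker(B − (-5)·I) = 4, there are exactly 4 Jordan blocks for λ = -5.
Step 2 — from the minimal polynomial, the factor (x + 5)^2 tells us the largest block for λ = -5 has size 2.
Step 3 — with total size 6, 4 blocks, and largest block 2, the block sizes (in nonincreasing order) are [2, 2, 1, 1].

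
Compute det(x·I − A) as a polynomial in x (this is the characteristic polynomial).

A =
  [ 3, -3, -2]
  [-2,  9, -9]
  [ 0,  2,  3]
x^3 - 15*x^2 + 75*x - 125

Expanding det(x·I − A) (e.g. by cofactor expansion or by noting that A is similar to its Jordan form J, which has the same characteristic polynomial as A) gives
  χ_A(x) = x^3 - 15*x^2 + 75*x - 125
which factors as (x - 5)^3. The eigenvalues (with algebraic multiplicities) are λ = 5 with multiplicity 3.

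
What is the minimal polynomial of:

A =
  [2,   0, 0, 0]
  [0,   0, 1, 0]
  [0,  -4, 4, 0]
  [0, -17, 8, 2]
x^3 - 6*x^2 + 12*x - 8

The characteristic polynomial is χ_A(x) = (x - 2)^4, so the eigenvalues are known. The minimal polynomial is
  m_A(x) = Π_λ (x − λ)^{k_λ}
where k_λ is the size of the *largest* Jordan block for λ (equivalently, the smallest k with (A − λI)^k v = 0 for every generalised eigenvector v of λ).

  λ = 2: largest Jordan block has size 3, contributing (x − 2)^3

So m_A(x) = (x - 2)^3 = x^3 - 6*x^2 + 12*x - 8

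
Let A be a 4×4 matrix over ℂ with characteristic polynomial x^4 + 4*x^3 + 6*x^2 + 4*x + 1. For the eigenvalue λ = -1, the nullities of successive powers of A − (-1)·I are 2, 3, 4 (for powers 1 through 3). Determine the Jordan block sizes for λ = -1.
Block sizes for λ = -1: [3, 1]

From the dimensions of kernels of powers, the number of Jordan blocks of size at least j is d_j − d_{j−1} where d_j = dim ker(N^j) (with d_0 = 0). Computing the differences gives [2, 1, 1].
The number of blocks of size exactly k is (#blocks of size ≥ k) − (#blocks of size ≥ k + 1), so the partition is: 1 block(s) of size 1, 1 block(s) of size 3.
In nonincreasing order the block sizes are [3, 1].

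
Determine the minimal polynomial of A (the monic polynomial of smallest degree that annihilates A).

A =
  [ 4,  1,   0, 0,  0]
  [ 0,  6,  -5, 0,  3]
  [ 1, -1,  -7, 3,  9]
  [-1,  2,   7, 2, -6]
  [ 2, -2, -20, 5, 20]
x^3 - 15*x^2 + 75*x - 125

The characteristic polynomial is χ_A(x) = (x - 5)^5, so the eigenvalues are known. The minimal polynomial is
  m_A(x) = Π_λ (x − λ)^{k_λ}
where k_λ is the size of the *largest* Jordan block for λ (equivalently, the smallest k with (A − λI)^k v = 0 for every generalised eigenvector v of λ).

  λ = 5: largest Jordan block has size 3, contributing (x − 5)^3

So m_A(x) = (x - 5)^3 = x^3 - 15*x^2 + 75*x - 125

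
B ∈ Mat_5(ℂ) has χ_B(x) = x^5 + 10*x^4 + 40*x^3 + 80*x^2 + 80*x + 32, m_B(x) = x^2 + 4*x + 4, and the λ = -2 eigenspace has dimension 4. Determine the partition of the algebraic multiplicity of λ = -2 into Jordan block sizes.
Block sizes for λ = -2: [2, 1, 1, 1]

Step 1 — from the characteristic polynomial, algebraic multiplicity of λ = -2 is 5. From dim ker(B − (-2)·I) = 4, there are exactly 4 Jordan blocks for λ = -2.
Step 2 — from the minimal polynomial, the factor (x + 2)^2 tells us the largest block for λ = -2 has size 2.
Step 3 — with total size 5, 4 blocks, and largest block 2, the block sizes (in nonincreasing order) are [2, 1, 1, 1].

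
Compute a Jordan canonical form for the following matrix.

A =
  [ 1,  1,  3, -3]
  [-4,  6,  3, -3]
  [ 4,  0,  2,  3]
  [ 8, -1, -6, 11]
J_3(5) ⊕ J_1(5)

The characteristic polynomial is
  det(x·I − A) = x^4 - 20*x^3 + 150*x^2 - 500*x + 625 = (x - 5)^4

Eigenvalues and multiplicities (the geometric multiplicity of λ is n − rank(A − λI), which equals the number of Jordan blocks for λ):
  λ = 5: algebraic multiplicity = 4, geometric multiplicity = 2

Determining the block sizes for each eigenvalue:
  λ = 5: with am = 4 and gm = 2, the partition is not yet determined (e.g. several partitions of 4 into 2 parts exist). Let N = A − (5)·I. Computing rank(N^1) = 2, rank(N^2) = 1, rank(N^3) = 0; the number of blocks of size ≥ j is rank(N^{j−1}) − rank(N^j), giving [2, 1, 1]. So we have 1 block(s) of size 3, 1 block(s) of size 1 → block sizes [3, 1]

Assembling the blocks gives a Jordan form
J =
  [5, 1, 0, 0]
  [0, 5, 1, 0]
  [0, 0, 5, 0]
  [0, 0, 0, 5]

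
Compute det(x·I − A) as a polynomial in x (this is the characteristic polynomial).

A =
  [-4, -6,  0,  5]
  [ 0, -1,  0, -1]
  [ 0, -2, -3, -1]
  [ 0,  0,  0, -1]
x^4 + 9*x^3 + 27*x^2 + 31*x + 12

Expanding det(x·I − A) (e.g. by cofactor expansion or by noting that A is similar to its Jordan form J, which has the same characteristic polynomial as A) gives
  χ_A(x) = x^4 + 9*x^3 + 27*x^2 + 31*x + 12
which factors as (x + 1)^2*(x + 3)*(x + 4). The eigenvalues (with algebraic multiplicities) are λ = -4 with multiplicity 1, λ = -3 with multiplicity 1, λ = -1 with multiplicity 2.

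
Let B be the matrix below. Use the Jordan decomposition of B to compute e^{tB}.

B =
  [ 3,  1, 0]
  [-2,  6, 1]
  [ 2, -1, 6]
e^{tB} =
  [t^2*exp(5*t) - 2*t*exp(5*t) + exp(5*t), -t^2*exp(5*t)/2 + t*exp(5*t), t^2*exp(5*t)/2]
  [2*t^2*exp(5*t) - 2*t*exp(5*t), -t^2*exp(5*t) + t*exp(5*t) + exp(5*t), t^2*exp(5*t) + t*exp(5*t)]
  [2*t*exp(5*t), -t*exp(5*t), t*exp(5*t) + exp(5*t)]

Strategy: write B = P · J · P⁻¹ where J is a Jordan canonical form, so e^{tB} = P · e^{tJ} · P⁻¹, and e^{tJ} can be computed block-by-block.

B has Jordan form
J =
  [5, 1, 0]
  [0, 5, 1]
  [0, 0, 5]
(up to reordering of blocks).

Per-block formulas:
  For a 3×3 Jordan block J_3(5): exp(t · J_3(5)) = e^(5t)·(I + t·N + (t^2/2)·N^2), where N is the 3×3 nilpotent shift.

After assembling e^{tJ} and conjugating by P, we get:

e^{tB} =
  [t^2*exp(5*t) - 2*t*exp(5*t) + exp(5*t), -t^2*exp(5*t)/2 + t*exp(5*t), t^2*exp(5*t)/2]
  [2*t^2*exp(5*t) - 2*t*exp(5*t), -t^2*exp(5*t) + t*exp(5*t) + exp(5*t), t^2*exp(5*t) + t*exp(5*t)]
  [2*t*exp(5*t), -t*exp(5*t), t*exp(5*t) + exp(5*t)]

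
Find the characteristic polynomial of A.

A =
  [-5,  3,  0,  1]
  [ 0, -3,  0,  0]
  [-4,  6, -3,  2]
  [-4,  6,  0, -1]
x^4 + 12*x^3 + 54*x^2 + 108*x + 81

Expanding det(x·I − A) (e.g. by cofactor expansion or by noting that A is similar to its Jordan form J, which has the same characteristic polynomial as A) gives
  χ_A(x) = x^4 + 12*x^3 + 54*x^2 + 108*x + 81
which factors as (x + 3)^4. The eigenvalues (with algebraic multiplicities) are λ = -3 with multiplicity 4.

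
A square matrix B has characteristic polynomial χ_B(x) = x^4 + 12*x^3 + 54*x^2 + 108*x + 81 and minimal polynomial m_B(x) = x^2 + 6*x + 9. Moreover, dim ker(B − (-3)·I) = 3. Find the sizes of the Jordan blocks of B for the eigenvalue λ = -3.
Block sizes for λ = -3: [2, 1, 1]

Step 1 — from the characteristic polynomial, algebraic multiplicity of λ = -3 is 4. From dim ker(B − (-3)·I) = 3, there are exactly 3 Jordan blocks for λ = -3.
Step 2 — from the minimal polynomial, the factor (x + 3)^2 tells us the largest block for λ = -3 has size 2.
Step 3 — with total size 4, 3 blocks, and largest block 2, the block sizes (in nonincreasing order) are [2, 1, 1].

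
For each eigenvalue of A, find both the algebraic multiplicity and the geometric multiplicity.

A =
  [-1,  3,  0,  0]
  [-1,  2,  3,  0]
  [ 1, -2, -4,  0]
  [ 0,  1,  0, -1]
λ = -1: alg = 4, geom = 2

Step 1 — factor the characteristic polynomial to read off the algebraic multiplicities:
  χ_A(x) = (x + 1)^4

Step 2 — compute geometric multiplicities via the rank-nullity identity g(λ) = n − rank(A − λI):
  rank(A − (-1)·I) = 2, so dim ker(A − (-1)·I) = n − 2 = 2

Summary:
  λ = -1: algebraic multiplicity = 4, geometric multiplicity = 2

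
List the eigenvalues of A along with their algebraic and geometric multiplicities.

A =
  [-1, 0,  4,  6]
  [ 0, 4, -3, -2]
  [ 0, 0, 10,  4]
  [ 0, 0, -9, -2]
λ = -1: alg = 1, geom = 1; λ = 4: alg = 3, geom = 2

Step 1 — factor the characteristic polynomial to read off the algebraic multiplicities:
  χ_A(x) = (x - 4)^3*(x + 1)

Step 2 — compute geometric multiplicities via the rank-nullity identity g(λ) = n − rank(A − λI):
  rank(A − (-1)·I) = 3, so dim ker(A − (-1)·I) = n − 3 = 1
  rank(A − (4)·I) = 2, so dim ker(A − (4)·I) = n − 2 = 2

Summary:
  λ = -1: algebraic multiplicity = 1, geometric multiplicity = 1
  λ = 4: algebraic multiplicity = 3, geometric multiplicity = 2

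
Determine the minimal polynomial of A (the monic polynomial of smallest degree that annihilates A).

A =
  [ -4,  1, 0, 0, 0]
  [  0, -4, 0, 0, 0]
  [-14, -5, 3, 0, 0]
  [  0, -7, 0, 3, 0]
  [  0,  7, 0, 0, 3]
x^3 + 5*x^2 - 8*x - 48

The characteristic polynomial is χ_A(x) = (x - 3)^3*(x + 4)^2, so the eigenvalues are known. The minimal polynomial is
  m_A(x) = Π_λ (x − λ)^{k_λ}
where k_λ is the size of the *largest* Jordan block for λ (equivalently, the smallest k with (A − λI)^k v = 0 for every generalised eigenvector v of λ).

  λ = -4: largest Jordan block has size 2, contributing (x + 4)^2
  λ = 3: largest Jordan block has size 1, contributing (x − 3)

So m_A(x) = (x - 3)*(x + 4)^2 = x^3 + 5*x^2 - 8*x - 48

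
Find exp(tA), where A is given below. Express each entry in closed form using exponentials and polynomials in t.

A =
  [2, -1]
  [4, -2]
e^{tA} =
  [2*t + 1, -t]
  [4*t, 1 - 2*t]

Strategy: write A = P · J · P⁻¹ where J is a Jordan canonical form, so e^{tA} = P · e^{tJ} · P⁻¹, and e^{tJ} can be computed block-by-block.

A has Jordan form
J =
  [0, 1]
  [0, 0]
(up to reordering of blocks).

Per-block formulas:
  For a 2×2 Jordan block J_2(0): exp(t · J_2(0)) = e^(0t)·(I + t·N), where N is the 2×2 nilpotent shift.

After assembling e^{tJ} and conjugating by P, we get:

e^{tA} =
  [2*t + 1, -t]
  [4*t, 1 - 2*t]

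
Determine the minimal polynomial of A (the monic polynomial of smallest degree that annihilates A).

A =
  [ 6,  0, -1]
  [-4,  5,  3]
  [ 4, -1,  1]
x^3 - 12*x^2 + 48*x - 64

The characteristic polynomial is χ_A(x) = (x - 4)^3, so the eigenvalues are known. The minimal polynomial is
  m_A(x) = Π_λ (x − λ)^{k_λ}
where k_λ is the size of the *largest* Jordan block for λ (equivalently, the smallest k with (A − λI)^k v = 0 for every generalised eigenvector v of λ).

  λ = 4: largest Jordan block has size 3, contributing (x − 4)^3

So m_A(x) = (x - 4)^3 = x^3 - 12*x^2 + 48*x - 64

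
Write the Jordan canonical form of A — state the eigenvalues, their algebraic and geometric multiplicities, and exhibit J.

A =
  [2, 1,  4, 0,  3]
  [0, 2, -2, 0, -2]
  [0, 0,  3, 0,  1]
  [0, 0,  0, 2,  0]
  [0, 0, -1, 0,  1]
J_3(2) ⊕ J_1(2) ⊕ J_1(2)

The characteristic polynomial is
  det(x·I − A) = x^5 - 10*x^4 + 40*x^3 - 80*x^2 + 80*x - 32 = (x - 2)^5

Eigenvalues and multiplicities (the geometric multiplicity of λ is n − rank(A − λI), which equals the number of Jordan blocks for λ):
  λ = 2: algebraic multiplicity = 5, geometric multiplicity = 3

Determining the block sizes for each eigenvalue:
  λ = 2: with am = 5 and gm = 3, the partition is not yet determined (e.g. several partitions of 5 into 3 parts exist). Let N = A − (2)·I. Computing rank(N^1) = 2, rank(N^2) = 1, rank(N^3) = 0; the number of blocks of size ≥ j is rank(N^{j−1}) − rank(N^j), giving [3, 1, 1]. So we have 1 block(s) of size 3, 2 block(s) of size 1 → block sizes [3, 1, 1]

Assembling the blocks gives a Jordan form
J =
  [2, 1, 0, 0, 0]
  [0, 2, 1, 0, 0]
  [0, 0, 2, 0, 0]
  [0, 0, 0, 2, 0]
  [0, 0, 0, 0, 2]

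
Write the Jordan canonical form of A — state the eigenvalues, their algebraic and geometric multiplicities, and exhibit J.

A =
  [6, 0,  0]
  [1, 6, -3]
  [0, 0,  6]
J_2(6) ⊕ J_1(6)

The characteristic polynomial is
  det(x·I − A) = x^3 - 18*x^2 + 108*x - 216 = (x - 6)^3

Eigenvalues and multiplicities (the geometric multiplicity of λ is n − rank(A − λI), which equals the number of Jordan blocks for λ):
  λ = 6: algebraic multiplicity = 3, geometric multiplicity = 2

Determining the block sizes for each eigenvalue:
  λ = 6: 2 blocks summing to 3 forces exactly one block of size 2 and the rest size 1 → block sizes [2, 1]

Assembling the blocks gives a Jordan form
J =
  [6, 1, 0]
  [0, 6, 0]
  [0, 0, 6]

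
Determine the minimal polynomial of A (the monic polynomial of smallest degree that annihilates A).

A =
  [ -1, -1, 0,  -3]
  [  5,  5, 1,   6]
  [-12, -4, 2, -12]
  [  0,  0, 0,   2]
x^3 - 6*x^2 + 12*x - 8

The characteristic polynomial is χ_A(x) = (x - 2)^4, so the eigenvalues are known. The minimal polynomial is
  m_A(x) = Π_λ (x − λ)^{k_λ}
where k_λ is the size of the *largest* Jordan block for λ (equivalently, the smallest k with (A − λI)^k v = 0 for every generalised eigenvector v of λ).

  λ = 2: largest Jordan block has size 3, contributing (x − 2)^3

So m_A(x) = (x - 2)^3 = x^3 - 6*x^2 + 12*x - 8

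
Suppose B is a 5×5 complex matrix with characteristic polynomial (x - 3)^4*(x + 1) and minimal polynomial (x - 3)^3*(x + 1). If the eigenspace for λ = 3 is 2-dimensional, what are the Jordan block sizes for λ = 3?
Block sizes for λ = 3: [3, 1]

Step 1 — from the characteristic polynomial, algebraic multiplicity of λ = 3 is 4. From dim ker(B − (3)·I) = 2, there are exactly 2 Jordan blocks for λ = 3.
Step 2 — from the minimal polynomial, the factor (x − 3)^3 tells us the largest block for λ = 3 has size 3.
Step 3 — with total size 4, 2 blocks, and largest block 3, the block sizes (in nonincreasing order) are [3, 1].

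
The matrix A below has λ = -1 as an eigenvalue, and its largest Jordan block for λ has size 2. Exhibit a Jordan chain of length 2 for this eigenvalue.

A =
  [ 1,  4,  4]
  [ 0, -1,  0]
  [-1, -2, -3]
A Jordan chain for λ = -1 of length 2:
v_1 = (2, 0, -1)ᵀ
v_2 = (1, 0, 0)ᵀ

Let N = A − (-1)·I. We want v_2 with N^2 v_2 = 0 but N^1 v_2 ≠ 0; then v_{j-1} := N · v_j for j = 2, …, 2.

Pick v_2 = (1, 0, 0)ᵀ.
Then v_1 = N · v_2 = (2, 0, -1)ᵀ.

Sanity check: (A − (-1)·I) v_1 = (0, 0, 0)ᵀ = 0. ✓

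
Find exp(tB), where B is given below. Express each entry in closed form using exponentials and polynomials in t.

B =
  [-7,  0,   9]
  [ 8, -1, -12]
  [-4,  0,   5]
e^{tB} =
  [-6*t*exp(-t) + exp(-t), 0, 9*t*exp(-t)]
  [8*t*exp(-t), exp(-t), -12*t*exp(-t)]
  [-4*t*exp(-t), 0, 6*t*exp(-t) + exp(-t)]

Strategy: write B = P · J · P⁻¹ where J is a Jordan canonical form, so e^{tB} = P · e^{tJ} · P⁻¹, and e^{tJ} can be computed block-by-block.

B has Jordan form
J =
  [-1,  1,  0]
  [ 0, -1,  0]
  [ 0,  0, -1]
(up to reordering of blocks).

Per-block formulas:
  For a 2×2 Jordan block J_2(-1): exp(t · J_2(-1)) = e^(-1t)·(I + t·N), where N is the 2×2 nilpotent shift.
  For a 1×1 block at λ = -1: exp(t · [-1]) = [e^(-1t)].

After assembling e^{tJ} and conjugating by P, we get:

e^{tB} =
  [-6*t*exp(-t) + exp(-t), 0, 9*t*exp(-t)]
  [8*t*exp(-t), exp(-t), -12*t*exp(-t)]
  [-4*t*exp(-t), 0, 6*t*exp(-t) + exp(-t)]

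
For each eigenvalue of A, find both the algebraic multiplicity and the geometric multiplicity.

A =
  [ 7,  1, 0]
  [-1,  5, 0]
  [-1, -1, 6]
λ = 6: alg = 3, geom = 2

Step 1 — factor the characteristic polynomial to read off the algebraic multiplicities:
  χ_A(x) = (x - 6)^3

Step 2 — compute geometric multiplicities via the rank-nullity identity g(λ) = n − rank(A − λI):
  rank(A − (6)·I) = 1, so dim ker(A − (6)·I) = n − 1 = 2

Summary:
  λ = 6: algebraic multiplicity = 3, geometric multiplicity = 2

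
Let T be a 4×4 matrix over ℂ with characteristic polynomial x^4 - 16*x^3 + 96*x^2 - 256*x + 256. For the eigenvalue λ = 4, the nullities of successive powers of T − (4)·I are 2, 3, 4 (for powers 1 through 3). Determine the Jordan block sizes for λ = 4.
Block sizes for λ = 4: [3, 1]

From the dimensions of kernels of powers, the number of Jordan blocks of size at least j is d_j − d_{j−1} where d_j = dim ker(N^j) (with d_0 = 0). Computing the differences gives [2, 1, 1].
The number of blocks of size exactly k is (#blocks of size ≥ k) − (#blocks of size ≥ k + 1), so the partition is: 1 block(s) of size 1, 1 block(s) of size 3.
In nonincreasing order the block sizes are [3, 1].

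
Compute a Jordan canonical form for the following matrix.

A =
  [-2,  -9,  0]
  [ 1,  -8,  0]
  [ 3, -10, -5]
J_3(-5)

The characteristic polynomial is
  det(x·I − A) = x^3 + 15*x^2 + 75*x + 125 = (x + 5)^3

Eigenvalues and multiplicities (the geometric multiplicity of λ is n − rank(A − λI), which equals the number of Jordan blocks for λ):
  λ = -5: algebraic multiplicity = 3, geometric multiplicity = 1

Determining the block sizes for each eigenvalue:
  λ = -5: one block (gm = 1), so the single block has size am = 3 → block sizes [3]

Assembling the blocks gives a Jordan form
J =
  [-5,  1,  0]
  [ 0, -5,  1]
  [ 0,  0, -5]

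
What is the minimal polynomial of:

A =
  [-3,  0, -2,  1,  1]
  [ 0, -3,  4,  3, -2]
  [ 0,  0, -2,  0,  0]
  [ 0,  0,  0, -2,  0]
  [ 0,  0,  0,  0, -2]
x^2 + 5*x + 6

The characteristic polynomial is χ_A(x) = (x + 2)^3*(x + 3)^2, so the eigenvalues are known. The minimal polynomial is
  m_A(x) = Π_λ (x − λ)^{k_λ}
where k_λ is the size of the *largest* Jordan block for λ (equivalently, the smallest k with (A − λI)^k v = 0 for every generalised eigenvector v of λ).

  λ = -3: largest Jordan block has size 1, contributing (x + 3)
  λ = -2: largest Jordan block has size 1, contributing (x + 2)

So m_A(x) = (x + 2)*(x + 3) = x^2 + 5*x + 6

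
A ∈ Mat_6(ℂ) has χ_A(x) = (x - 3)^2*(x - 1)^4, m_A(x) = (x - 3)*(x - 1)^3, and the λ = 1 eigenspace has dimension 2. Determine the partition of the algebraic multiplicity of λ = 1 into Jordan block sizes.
Block sizes for λ = 1: [3, 1]

Step 1 — from the characteristic polynomial, algebraic multiplicity of λ = 1 is 4. From dim ker(A − (1)·I) = 2, there are exactly 2 Jordan blocks for λ = 1.
Step 2 — from the minimal polynomial, the factor (x − 1)^3 tells us the largest block for λ = 1 has size 3.
Step 3 — with total size 4, 2 blocks, and largest block 3, the block sizes (in nonincreasing order) are [3, 1].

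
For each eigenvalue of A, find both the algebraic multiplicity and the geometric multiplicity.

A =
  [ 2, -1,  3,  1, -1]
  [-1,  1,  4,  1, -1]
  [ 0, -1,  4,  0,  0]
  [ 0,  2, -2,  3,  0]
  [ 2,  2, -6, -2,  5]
λ = 3: alg = 5, geom = 3

Step 1 — factor the characteristic polynomial to read off the algebraic multiplicities:
  χ_A(x) = (x - 3)^5

Step 2 — compute geometric multiplicities via the rank-nullity identity g(λ) = n − rank(A − λI):
  rank(A − (3)·I) = 2, so dim ker(A − (3)·I) = n − 2 = 3

Summary:
  λ = 3: algebraic multiplicity = 5, geometric multiplicity = 3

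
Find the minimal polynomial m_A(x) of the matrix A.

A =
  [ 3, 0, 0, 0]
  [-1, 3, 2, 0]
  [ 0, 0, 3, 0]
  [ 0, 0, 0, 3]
x^2 - 6*x + 9

The characteristic polynomial is χ_A(x) = (x - 3)^4, so the eigenvalues are known. The minimal polynomial is
  m_A(x) = Π_λ (x − λ)^{k_λ}
where k_λ is the size of the *largest* Jordan block for λ (equivalently, the smallest k with (A − λI)^k v = 0 for every generalised eigenvector v of λ).

  λ = 3: largest Jordan block has size 2, contributing (x − 3)^2

So m_A(x) = (x - 3)^2 = x^2 - 6*x + 9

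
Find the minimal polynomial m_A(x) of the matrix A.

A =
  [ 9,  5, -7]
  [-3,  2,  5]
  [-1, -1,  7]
x^3 - 18*x^2 + 108*x - 216

The characteristic polynomial is χ_A(x) = (x - 6)^3, so the eigenvalues are known. The minimal polynomial is
  m_A(x) = Π_λ (x − λ)^{k_λ}
where k_λ is the size of the *largest* Jordan block for λ (equivalently, the smallest k with (A − λI)^k v = 0 for every generalised eigenvector v of λ).

  λ = 6: largest Jordan block has size 3, contributing (x − 6)^3

So m_A(x) = (x - 6)^3 = x^3 - 18*x^2 + 108*x - 216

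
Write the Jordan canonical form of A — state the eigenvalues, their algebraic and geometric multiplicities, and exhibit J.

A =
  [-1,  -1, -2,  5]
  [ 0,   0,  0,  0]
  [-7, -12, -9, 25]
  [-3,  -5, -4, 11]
J_2(0) ⊕ J_1(0) ⊕ J_1(1)

The characteristic polynomial is
  det(x·I − A) = x^4 - x^3 = x^3*(x - 1)

Eigenvalues and multiplicities (the geometric multiplicity of λ is n − rank(A − λI), which equals the number of Jordan blocks for λ):
  λ = 0: algebraic multiplicity = 3, geometric multiplicity = 2
  λ = 1: algebraic multiplicity = 1, geometric multiplicity = 1

Determining the block sizes for each eigenvalue:
  λ = 0: 2 blocks summing to 3 forces exactly one block of size 2 and the rest size 1 → block sizes [2, 1]
  λ = 1: one block (gm = 1), so the single block has size am = 1 → block sizes [1]

Assembling the blocks gives a Jordan form
J =
  [0, 1, 0, 0]
  [0, 0, 0, 0]
  [0, 0, 0, 0]
  [0, 0, 0, 1]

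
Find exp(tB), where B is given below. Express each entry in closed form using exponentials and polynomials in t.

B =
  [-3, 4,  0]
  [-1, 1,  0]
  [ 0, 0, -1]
e^{tB} =
  [-2*t*exp(-t) + exp(-t), 4*t*exp(-t), 0]
  [-t*exp(-t), 2*t*exp(-t) + exp(-t), 0]
  [0, 0, exp(-t)]

Strategy: write B = P · J · P⁻¹ where J is a Jordan canonical form, so e^{tB} = P · e^{tJ} · P⁻¹, and e^{tJ} can be computed block-by-block.

B has Jordan form
J =
  [-1,  1,  0]
  [ 0, -1,  0]
  [ 0,  0, -1]
(up to reordering of blocks).

Per-block formulas:
  For a 1×1 block at λ = -1: exp(t · [-1]) = [e^(-1t)].
  For a 2×2 Jordan block J_2(-1): exp(t · J_2(-1)) = e^(-1t)·(I + t·N), where N is the 2×2 nilpotent shift.

After assembling e^{tJ} and conjugating by P, we get:

e^{tB} =
  [-2*t*exp(-t) + exp(-t), 4*t*exp(-t), 0]
  [-t*exp(-t), 2*t*exp(-t) + exp(-t), 0]
  [0, 0, exp(-t)]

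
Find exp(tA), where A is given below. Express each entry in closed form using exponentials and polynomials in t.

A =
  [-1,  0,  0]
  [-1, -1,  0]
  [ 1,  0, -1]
e^{tA} =
  [exp(-t), 0, 0]
  [-t*exp(-t), exp(-t), 0]
  [t*exp(-t), 0, exp(-t)]

Strategy: write A = P · J · P⁻¹ where J is a Jordan canonical form, so e^{tA} = P · e^{tJ} · P⁻¹, and e^{tJ} can be computed block-by-block.

A has Jordan form
J =
  [-1,  1,  0]
  [ 0, -1,  0]
  [ 0,  0, -1]
(up to reordering of blocks).

Per-block formulas:
  For a 2×2 Jordan block J_2(-1): exp(t · J_2(-1)) = e^(-1t)·(I + t·N), where N is the 2×2 nilpotent shift.
  For a 1×1 block at λ = -1: exp(t · [-1]) = [e^(-1t)].

After assembling e^{tJ} and conjugating by P, we get:

e^{tA} =
  [exp(-t), 0, 0]
  [-t*exp(-t), exp(-t), 0]
  [t*exp(-t), 0, exp(-t)]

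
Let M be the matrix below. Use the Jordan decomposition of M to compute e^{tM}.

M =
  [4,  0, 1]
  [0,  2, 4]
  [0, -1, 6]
e^{tM} =
  [exp(4*t), -t^2*exp(4*t)/2, t^2*exp(4*t) + t*exp(4*t)]
  [0, -2*t*exp(4*t) + exp(4*t), 4*t*exp(4*t)]
  [0, -t*exp(4*t), 2*t*exp(4*t) + exp(4*t)]

Strategy: write M = P · J · P⁻¹ where J is a Jordan canonical form, so e^{tM} = P · e^{tJ} · P⁻¹, and e^{tJ} can be computed block-by-block.

M has Jordan form
J =
  [4, 1, 0]
  [0, 4, 1]
  [0, 0, 4]
(up to reordering of blocks).

Per-block formulas:
  For a 3×3 Jordan block J_3(4): exp(t · J_3(4)) = e^(4t)·(I + t·N + (t^2/2)·N^2), where N is the 3×3 nilpotent shift.

After assembling e^{tJ} and conjugating by P, we get:

e^{tM} =
  [exp(4*t), -t^2*exp(4*t)/2, t^2*exp(4*t) + t*exp(4*t)]
  [0, -2*t*exp(4*t) + exp(4*t), 4*t*exp(4*t)]
  [0, -t*exp(4*t), 2*t*exp(4*t) + exp(4*t)]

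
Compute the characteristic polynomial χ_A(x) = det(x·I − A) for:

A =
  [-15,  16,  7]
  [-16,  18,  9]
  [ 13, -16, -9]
x^3 + 6*x^2 + 12*x + 8

Expanding det(x·I − A) (e.g. by cofactor expansion or by noting that A is similar to its Jordan form J, which has the same characteristic polynomial as A) gives
  χ_A(x) = x^3 + 6*x^2 + 12*x + 8
which factors as (x + 2)^3. The eigenvalues (with algebraic multiplicities) are λ = -2 with multiplicity 3.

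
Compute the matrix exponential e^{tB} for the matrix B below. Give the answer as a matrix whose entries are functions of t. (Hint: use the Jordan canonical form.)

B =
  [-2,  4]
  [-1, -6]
e^{tB} =
  [2*t*exp(-4*t) + exp(-4*t), 4*t*exp(-4*t)]
  [-t*exp(-4*t), -2*t*exp(-4*t) + exp(-4*t)]

Strategy: write B = P · J · P⁻¹ where J is a Jordan canonical form, so e^{tB} = P · e^{tJ} · P⁻¹, and e^{tJ} can be computed block-by-block.

B has Jordan form
J =
  [-4,  1]
  [ 0, -4]
(up to reordering of blocks).

Per-block formulas:
  For a 2×2 Jordan block J_2(-4): exp(t · J_2(-4)) = e^(-4t)·(I + t·N), where N is the 2×2 nilpotent shift.

After assembling e^{tJ} and conjugating by P, we get:

e^{tB} =
  [2*t*exp(-4*t) + exp(-4*t), 4*t*exp(-4*t)]
  [-t*exp(-4*t), -2*t*exp(-4*t) + exp(-4*t)]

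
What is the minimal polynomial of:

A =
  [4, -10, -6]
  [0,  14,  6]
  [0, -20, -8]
x^2 - 6*x + 8

The characteristic polynomial is χ_A(x) = (x - 4)^2*(x - 2), so the eigenvalues are known. The minimal polynomial is
  m_A(x) = Π_λ (x − λ)^{k_λ}
where k_λ is the size of the *largest* Jordan block for λ (equivalently, the smallest k with (A − λI)^k v = 0 for every generalised eigenvector v of λ).

  λ = 2: largest Jordan block has size 1, contributing (x − 2)
  λ = 4: largest Jordan block has size 1, contributing (x − 4)

So m_A(x) = (x - 4)*(x - 2) = x^2 - 6*x + 8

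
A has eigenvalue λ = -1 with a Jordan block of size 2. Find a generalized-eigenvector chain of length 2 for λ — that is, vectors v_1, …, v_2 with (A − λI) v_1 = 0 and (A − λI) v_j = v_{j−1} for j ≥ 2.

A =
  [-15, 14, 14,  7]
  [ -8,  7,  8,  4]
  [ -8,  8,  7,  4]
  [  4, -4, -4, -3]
A Jordan chain for λ = -1 of length 2:
v_1 = (-14, -8, -8, 4)ᵀ
v_2 = (1, 0, 0, 0)ᵀ

Let N = A − (-1)·I. We want v_2 with N^2 v_2 = 0 but N^1 v_2 ≠ 0; then v_{j-1} := N · v_j for j = 2, …, 2.

Pick v_2 = (1, 0, 0, 0)ᵀ.
Then v_1 = N · v_2 = (-14, -8, -8, 4)ᵀ.

Sanity check: (A − (-1)·I) v_1 = (0, 0, 0, 0)ᵀ = 0. ✓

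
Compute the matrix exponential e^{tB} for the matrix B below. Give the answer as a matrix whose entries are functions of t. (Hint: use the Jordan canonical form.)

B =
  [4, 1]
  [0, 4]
e^{tB} =
  [exp(4*t), t*exp(4*t)]
  [0, exp(4*t)]

Strategy: write B = P · J · P⁻¹ where J is a Jordan canonical form, so e^{tB} = P · e^{tJ} · P⁻¹, and e^{tJ} can be computed block-by-block.

B has Jordan form
J =
  [4, 1]
  [0, 4]
(up to reordering of blocks).

Per-block formulas:
  For a 2×2 Jordan block J_2(4): exp(t · J_2(4)) = e^(4t)·(I + t·N), where N is the 2×2 nilpotent shift.

After assembling e^{tJ} and conjugating by P, we get:

e^{tB} =
  [exp(4*t), t*exp(4*t)]
  [0, exp(4*t)]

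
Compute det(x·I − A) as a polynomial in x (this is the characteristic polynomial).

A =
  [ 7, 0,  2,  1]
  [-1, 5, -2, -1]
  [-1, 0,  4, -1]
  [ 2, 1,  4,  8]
x^4 - 24*x^3 + 216*x^2 - 864*x + 1296

Expanding det(x·I − A) (e.g. by cofactor expansion or by noting that A is similar to its Jordan form J, which has the same characteristic polynomial as A) gives
  χ_A(x) = x^4 - 24*x^3 + 216*x^2 - 864*x + 1296
which factors as (x - 6)^4. The eigenvalues (with algebraic multiplicities) are λ = 6 with multiplicity 4.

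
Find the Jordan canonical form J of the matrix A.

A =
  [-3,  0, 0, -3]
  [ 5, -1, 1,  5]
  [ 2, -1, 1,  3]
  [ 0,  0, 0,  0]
J_1(-3) ⊕ J_3(0)

The characteristic polynomial is
  det(x·I − A) = x^4 + 3*x^3 = x^3*(x + 3)

Eigenvalues and multiplicities (the geometric multiplicity of λ is n − rank(A − λI), which equals the number of Jordan blocks for λ):
  λ = -3: algebraic multiplicity = 1, geometric multiplicity = 1
  λ = 0: algebraic multiplicity = 3, geometric multiplicity = 1

Determining the block sizes for each eigenvalue:
  λ = -3: one block (gm = 1), so the single block has size am = 1 → block sizes [1]
  λ = 0: one block (gm = 1), so the single block has size am = 3 → block sizes [3]

Assembling the blocks gives a Jordan form
J =
  [-3, 0, 0, 0]
  [ 0, 0, 1, 0]
  [ 0, 0, 0, 1]
  [ 0, 0, 0, 0]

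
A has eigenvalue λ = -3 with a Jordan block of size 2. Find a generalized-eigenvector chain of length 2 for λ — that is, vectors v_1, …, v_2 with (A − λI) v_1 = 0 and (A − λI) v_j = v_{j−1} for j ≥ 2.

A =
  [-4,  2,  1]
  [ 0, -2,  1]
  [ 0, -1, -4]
A Jordan chain for λ = -3 of length 2:
v_1 = (1, 1, -1)ᵀ
v_2 = (1, 1, 0)ᵀ

Let N = A − (-3)·I. We want v_2 with N^2 v_2 = 0 but N^1 v_2 ≠ 0; then v_{j-1} := N · v_j for j = 2, …, 2.

Pick v_2 = (1, 1, 0)ᵀ.
Then v_1 = N · v_2 = (1, 1, -1)ᵀ.

Sanity check: (A − (-3)·I) v_1 = (0, 0, 0)ᵀ = 0. ✓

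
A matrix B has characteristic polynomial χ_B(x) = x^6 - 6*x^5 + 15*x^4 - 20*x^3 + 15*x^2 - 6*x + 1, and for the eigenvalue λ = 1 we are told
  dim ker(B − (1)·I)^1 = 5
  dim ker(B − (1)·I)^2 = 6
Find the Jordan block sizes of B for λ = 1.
Block sizes for λ = 1: [2, 1, 1, 1, 1]

From the dimensions of kernels of powers, the number of Jordan blocks of size at least j is d_j − d_{j−1} where d_j = dim ker(N^j) (with d_0 = 0). Computing the differences gives [5, 1].
The number of blocks of size exactly k is (#blocks of size ≥ k) − (#blocks of size ≥ k + 1), so the partition is: 4 block(s) of size 1, 1 block(s) of size 2.
In nonincreasing order the block sizes are [2, 1, 1, 1, 1].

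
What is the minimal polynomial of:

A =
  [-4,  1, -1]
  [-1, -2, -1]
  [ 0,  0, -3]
x^2 + 6*x + 9

The characteristic polynomial is χ_A(x) = (x + 3)^3, so the eigenvalues are known. The minimal polynomial is
  m_A(x) = Π_λ (x − λ)^{k_λ}
where k_λ is the size of the *largest* Jordan block for λ (equivalently, the smallest k with (A − λI)^k v = 0 for every generalised eigenvector v of λ).

  λ = -3: largest Jordan block has size 2, contributing (x + 3)^2

So m_A(x) = (x + 3)^2 = x^2 + 6*x + 9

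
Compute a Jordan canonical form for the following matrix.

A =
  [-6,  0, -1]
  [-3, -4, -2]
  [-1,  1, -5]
J_3(-5)

The characteristic polynomial is
  det(x·I − A) = x^3 + 15*x^2 + 75*x + 125 = (x + 5)^3

Eigenvalues and multiplicities (the geometric multiplicity of λ is n − rank(A − λI), which equals the number of Jordan blocks for λ):
  λ = -5: algebraic multiplicity = 3, geometric multiplicity = 1

Determining the block sizes for each eigenvalue:
  λ = -5: one block (gm = 1), so the single block has size am = 3 → block sizes [3]

Assembling the blocks gives a Jordan form
J =
  [-5,  1,  0]
  [ 0, -5,  1]
  [ 0,  0, -5]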